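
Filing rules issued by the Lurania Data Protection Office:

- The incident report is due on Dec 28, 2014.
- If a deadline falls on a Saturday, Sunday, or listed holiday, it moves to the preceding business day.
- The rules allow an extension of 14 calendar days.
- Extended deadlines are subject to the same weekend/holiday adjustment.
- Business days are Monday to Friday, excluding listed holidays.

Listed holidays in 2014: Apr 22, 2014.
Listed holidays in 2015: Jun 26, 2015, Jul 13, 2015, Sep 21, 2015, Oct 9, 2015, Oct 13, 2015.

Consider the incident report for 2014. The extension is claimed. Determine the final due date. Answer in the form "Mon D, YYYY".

Jan 9, 2015

Start from the fixed due date, Dec 28, 2014.
Dec 28, 2014 is a Sunday; the preceding business day is Dec 26, 2014 (Friday).
With the 14-day extension, Dec 26, 2014 becomes Jan 9, 2015.
Jan 9, 2015 is a Friday and not a listed holiday, so it stands.
Deadline: Jan 9, 2015.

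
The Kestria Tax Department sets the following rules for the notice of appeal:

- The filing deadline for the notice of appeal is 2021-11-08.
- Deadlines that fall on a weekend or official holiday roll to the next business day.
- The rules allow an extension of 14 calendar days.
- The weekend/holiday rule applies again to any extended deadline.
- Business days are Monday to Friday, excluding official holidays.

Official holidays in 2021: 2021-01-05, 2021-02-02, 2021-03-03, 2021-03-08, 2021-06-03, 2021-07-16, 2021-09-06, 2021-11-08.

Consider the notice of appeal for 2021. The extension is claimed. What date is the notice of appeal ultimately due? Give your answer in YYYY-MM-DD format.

2021-11-23

Start from the fixed due date, 2021-11-08.
2021-11-08 is a listed holiday; the next business day is 2021-11-09 (Tuesday).
Add the 14 calendar-day extension to 2021-11-09: 2021-11-23.
2021-11-23 (Tuesday) is already a business day.
Final deadline: 2021-11-23.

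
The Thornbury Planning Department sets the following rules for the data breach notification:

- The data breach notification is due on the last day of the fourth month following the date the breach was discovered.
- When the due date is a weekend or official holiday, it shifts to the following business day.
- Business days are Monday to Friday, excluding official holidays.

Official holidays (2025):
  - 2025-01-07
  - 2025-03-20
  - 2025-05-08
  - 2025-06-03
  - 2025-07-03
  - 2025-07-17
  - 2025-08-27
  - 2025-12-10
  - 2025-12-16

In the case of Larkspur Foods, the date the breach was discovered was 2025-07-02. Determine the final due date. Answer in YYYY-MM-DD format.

2025-12-01

4 months after 2025-07-02 falls in November 2025; the last day of that month is 2025-11-30.
Because 2025-11-30 is a Sunday, the deadline becomes 2025-12-01 (Monday).
So the filing is due 2025-12-01.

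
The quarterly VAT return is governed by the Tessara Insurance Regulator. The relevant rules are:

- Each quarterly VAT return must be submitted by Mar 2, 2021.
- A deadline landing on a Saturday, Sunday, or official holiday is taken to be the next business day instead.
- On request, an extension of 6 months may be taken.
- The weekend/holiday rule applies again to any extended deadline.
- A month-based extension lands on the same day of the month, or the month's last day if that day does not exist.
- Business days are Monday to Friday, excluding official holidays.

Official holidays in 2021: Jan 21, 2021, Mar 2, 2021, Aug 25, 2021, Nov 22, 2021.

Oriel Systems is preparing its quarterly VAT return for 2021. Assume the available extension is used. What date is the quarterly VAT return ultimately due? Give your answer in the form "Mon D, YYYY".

Sep 3, 2021

Start from the fixed due date, Mar 2, 2021.
Mar 2, 2021 is a listed holiday, so it moves to the next business day, Mar 3, 2021 (Wednesday).
The 6 months extension carries Mar 3, 2021 to Sep 3, 2021.
Since Sep 3, 2021 is a Friday and not a holiday, the date is unchanged.
Deadline: Sep 3, 2021.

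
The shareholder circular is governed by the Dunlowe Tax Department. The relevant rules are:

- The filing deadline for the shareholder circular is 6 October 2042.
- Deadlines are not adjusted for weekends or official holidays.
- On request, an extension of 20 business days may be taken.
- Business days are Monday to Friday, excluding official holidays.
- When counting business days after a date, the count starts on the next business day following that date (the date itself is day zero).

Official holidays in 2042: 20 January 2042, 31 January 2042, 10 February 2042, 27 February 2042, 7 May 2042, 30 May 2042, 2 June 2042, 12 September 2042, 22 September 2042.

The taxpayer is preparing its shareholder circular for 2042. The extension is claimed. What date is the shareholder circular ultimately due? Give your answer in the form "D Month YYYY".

Start from the fixed due date, 6 October 2042.
6 October 2042 falls on a Monday. The rules make no weekend/holiday allowance, so it remains 6 October 2042.
The 20-business-day extension runs from 6 October 2042 to 3 November 2042.
3 November 2042 falls on a Monday. The rules make no weekend/holiday allowance, so it remains 3 November 2042.
So the filing is due 3 November 2042.

3 November 2042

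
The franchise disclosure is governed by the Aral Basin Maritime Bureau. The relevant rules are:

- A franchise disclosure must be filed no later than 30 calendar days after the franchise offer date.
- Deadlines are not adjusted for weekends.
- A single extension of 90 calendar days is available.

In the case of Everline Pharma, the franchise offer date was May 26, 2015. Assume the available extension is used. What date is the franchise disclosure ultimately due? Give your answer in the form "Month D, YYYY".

September 23, 2015

30 calendar days after May 26, 2015 is June 25, 2015.
No adjustment is made for weekends or holidays, so June 25, 2015 stands.
The 90-calendar-day extension moves the deadline from June 25, 2015 to September 23, 2015.
September 23, 2015 is a Wednesday; no weekend or holiday adjustment applies.
Deadline: September 23, 2015.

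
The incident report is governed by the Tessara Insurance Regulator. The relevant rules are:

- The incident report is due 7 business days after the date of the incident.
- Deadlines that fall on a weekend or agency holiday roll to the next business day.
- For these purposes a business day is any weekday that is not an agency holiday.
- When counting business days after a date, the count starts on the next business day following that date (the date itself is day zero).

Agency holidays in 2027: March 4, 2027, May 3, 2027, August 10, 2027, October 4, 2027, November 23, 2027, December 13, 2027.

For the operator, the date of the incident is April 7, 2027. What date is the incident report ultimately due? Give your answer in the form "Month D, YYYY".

April 16, 2027

Counting 7 business days after April 7, 2027 (skipping weekends and listed holidays) reaches April 16, 2027.
April 16, 2027 (Friday) is already a business day.
So the filing is due April 16, 2027.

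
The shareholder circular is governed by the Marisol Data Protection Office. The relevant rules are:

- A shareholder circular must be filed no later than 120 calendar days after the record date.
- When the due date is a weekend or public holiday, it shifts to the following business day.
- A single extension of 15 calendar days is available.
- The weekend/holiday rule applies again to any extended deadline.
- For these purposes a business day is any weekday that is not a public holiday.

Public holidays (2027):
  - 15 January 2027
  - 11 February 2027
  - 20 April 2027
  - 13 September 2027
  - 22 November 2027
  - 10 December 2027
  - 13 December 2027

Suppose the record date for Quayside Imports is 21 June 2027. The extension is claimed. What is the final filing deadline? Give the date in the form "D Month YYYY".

3 November 2027

Trigger date 21 June 2027 + 120 calendar days = 19 October 2027.
Since 19 October 2027 is a Tuesday and not a holiday, the date is unchanged.
Add the 15 calendar-day extension to 19 October 2027: 3 November 2027.
3 November 2027 falls on a Wednesday, which is a business day, so no adjustment is needed.
Deadline: 3 November 2027.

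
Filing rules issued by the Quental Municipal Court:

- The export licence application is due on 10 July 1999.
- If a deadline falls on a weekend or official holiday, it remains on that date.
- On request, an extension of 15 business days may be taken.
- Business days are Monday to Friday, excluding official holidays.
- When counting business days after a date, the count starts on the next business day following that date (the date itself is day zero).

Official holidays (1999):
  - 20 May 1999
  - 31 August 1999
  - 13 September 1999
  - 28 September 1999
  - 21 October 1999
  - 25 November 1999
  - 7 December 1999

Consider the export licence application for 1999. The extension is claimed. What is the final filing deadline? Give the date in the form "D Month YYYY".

30 July 1999

Start from the fixed due date, 10 July 1999.
10 July 1999 falls on a Saturday. The rules make no weekend/holiday allowance, so it remains 10 July 1999.
The 15-business-day extension runs from 10 July 1999 to 30 July 1999.
30 July 1999 is a Friday; no weekend or holiday adjustment applies.
So the filing is due 30 July 1999.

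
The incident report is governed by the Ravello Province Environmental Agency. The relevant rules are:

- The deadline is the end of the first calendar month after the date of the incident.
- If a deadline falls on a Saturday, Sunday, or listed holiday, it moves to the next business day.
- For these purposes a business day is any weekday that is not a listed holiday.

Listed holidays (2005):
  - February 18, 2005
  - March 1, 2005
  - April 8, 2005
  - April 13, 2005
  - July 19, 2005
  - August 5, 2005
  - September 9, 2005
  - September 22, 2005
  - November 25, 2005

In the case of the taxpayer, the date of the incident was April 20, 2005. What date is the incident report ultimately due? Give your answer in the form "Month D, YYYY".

The first month after April 20, 2005 is May 2005, whose last day is May 31, 2005.
May 31, 2005 (Tuesday) is already a business day.
So the filing is due May 31, 2005.

May 31, 2005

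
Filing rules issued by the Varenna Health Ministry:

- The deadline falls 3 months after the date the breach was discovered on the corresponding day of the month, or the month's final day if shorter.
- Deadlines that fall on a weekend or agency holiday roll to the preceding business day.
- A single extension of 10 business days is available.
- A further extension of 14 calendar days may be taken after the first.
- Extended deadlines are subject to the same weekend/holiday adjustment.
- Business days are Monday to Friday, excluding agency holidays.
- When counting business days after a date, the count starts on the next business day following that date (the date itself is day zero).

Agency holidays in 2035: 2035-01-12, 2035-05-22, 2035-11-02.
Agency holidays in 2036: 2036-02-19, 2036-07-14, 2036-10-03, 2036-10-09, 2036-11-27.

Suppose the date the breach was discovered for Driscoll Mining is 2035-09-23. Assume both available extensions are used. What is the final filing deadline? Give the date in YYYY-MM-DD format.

2036-01-18

3 months from 2035-09-23 is 2035-12-23.
2035-12-23 is a Sunday; the preceding business day is 2035-12-21 (Friday).
The 10-business-day extension runs from 2035-12-21 to 2036-01-04.
2036-01-04 falls on a Friday, which is a business day, so no adjustment is needed.
Applying the 14-calendar-day extension: 2036-01-04 + 14 days = 2036-01-18.
2036-01-18 (Friday) is already a business day.
The final due date is 2036-01-18.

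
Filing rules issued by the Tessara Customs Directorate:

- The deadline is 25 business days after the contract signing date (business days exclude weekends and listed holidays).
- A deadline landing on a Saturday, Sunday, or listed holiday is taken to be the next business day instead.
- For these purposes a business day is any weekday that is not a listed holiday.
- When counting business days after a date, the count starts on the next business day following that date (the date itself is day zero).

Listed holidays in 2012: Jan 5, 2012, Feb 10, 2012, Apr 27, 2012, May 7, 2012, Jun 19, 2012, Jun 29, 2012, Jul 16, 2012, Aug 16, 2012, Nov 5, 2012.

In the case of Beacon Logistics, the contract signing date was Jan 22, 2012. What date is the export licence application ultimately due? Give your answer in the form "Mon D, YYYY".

Feb 27, 2012

Starting the day after Jan 22, 2012 and counting 25 business days lands on Feb 27, 2012.
Feb 27, 2012 (Monday) is already a business day.
Deadline: Feb 27, 2012.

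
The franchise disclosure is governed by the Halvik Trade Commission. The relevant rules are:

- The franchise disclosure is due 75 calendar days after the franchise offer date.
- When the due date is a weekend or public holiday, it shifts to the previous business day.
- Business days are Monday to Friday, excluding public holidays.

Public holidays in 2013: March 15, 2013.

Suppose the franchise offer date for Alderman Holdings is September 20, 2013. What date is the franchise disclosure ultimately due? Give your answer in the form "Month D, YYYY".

December 4, 2013

Adding 75 calendar days to September 20, 2013 gives December 4, 2013.
December 4, 2013 is a Wednesday and not a listed holiday, so it stands.
Final deadline: December 4, 2013.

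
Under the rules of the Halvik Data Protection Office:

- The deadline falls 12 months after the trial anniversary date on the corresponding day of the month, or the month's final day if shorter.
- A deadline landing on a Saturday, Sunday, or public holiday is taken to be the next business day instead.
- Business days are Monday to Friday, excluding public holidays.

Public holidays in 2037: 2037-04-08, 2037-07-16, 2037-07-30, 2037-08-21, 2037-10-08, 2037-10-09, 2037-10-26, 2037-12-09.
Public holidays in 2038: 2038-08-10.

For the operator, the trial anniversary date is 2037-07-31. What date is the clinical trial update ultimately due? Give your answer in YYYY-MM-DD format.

12 months after 2037-07-31, on the same day of the month, is 2038-07-31.
2038-07-31 is a Saturday, so it moves to the next business day, 2038-08-02 (Monday).
Deadline: 2038-08-02.

2038-08-02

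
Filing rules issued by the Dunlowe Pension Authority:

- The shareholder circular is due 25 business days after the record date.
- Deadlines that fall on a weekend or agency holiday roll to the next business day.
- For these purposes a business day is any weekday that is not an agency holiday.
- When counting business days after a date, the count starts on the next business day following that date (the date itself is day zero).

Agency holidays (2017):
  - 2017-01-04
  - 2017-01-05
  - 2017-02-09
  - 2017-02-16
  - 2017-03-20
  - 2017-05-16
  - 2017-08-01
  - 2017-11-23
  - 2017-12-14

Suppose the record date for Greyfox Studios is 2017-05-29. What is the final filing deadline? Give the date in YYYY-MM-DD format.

Starting the day after 2017-05-29 and counting 25 business days lands on 2017-07-03.
2017-07-03 (Monday) is already a business day.
The final due date is 2017-07-03.

2017-07-03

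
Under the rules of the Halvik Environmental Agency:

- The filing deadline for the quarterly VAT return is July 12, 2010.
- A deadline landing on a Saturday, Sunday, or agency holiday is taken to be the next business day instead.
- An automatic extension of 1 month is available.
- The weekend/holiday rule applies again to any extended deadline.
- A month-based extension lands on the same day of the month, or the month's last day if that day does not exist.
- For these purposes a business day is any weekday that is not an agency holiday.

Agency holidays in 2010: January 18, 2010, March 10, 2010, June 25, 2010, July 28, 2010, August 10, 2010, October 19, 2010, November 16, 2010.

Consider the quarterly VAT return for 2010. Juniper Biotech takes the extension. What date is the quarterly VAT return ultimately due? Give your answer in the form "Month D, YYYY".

August 12, 2010

The statutory due date is July 12, 2010.
July 12, 2010 (Monday) is already a business day.
Applying the 1 month extension: 1 month after July 12, 2010 is August 12, 2010.
August 12, 2010 is a Thursday and not a listed holiday, so it stands.
The final due date is August 12, 2010.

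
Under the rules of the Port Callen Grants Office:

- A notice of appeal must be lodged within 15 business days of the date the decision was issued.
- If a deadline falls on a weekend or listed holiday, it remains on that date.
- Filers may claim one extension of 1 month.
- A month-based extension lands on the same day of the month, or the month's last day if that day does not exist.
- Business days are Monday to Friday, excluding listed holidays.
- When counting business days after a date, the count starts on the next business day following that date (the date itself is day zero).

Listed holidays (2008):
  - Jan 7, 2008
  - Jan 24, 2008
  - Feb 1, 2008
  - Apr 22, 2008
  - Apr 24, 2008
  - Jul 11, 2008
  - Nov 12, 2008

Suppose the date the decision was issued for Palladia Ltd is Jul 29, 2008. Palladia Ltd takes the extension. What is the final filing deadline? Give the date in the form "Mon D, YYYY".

Counting 15 business days after Jul 29, 2008 (skipping weekends and listed holidays) reaches Aug 19, 2008.
Aug 19, 2008 falls on a Tuesday. The rules make no weekend/holiday allowance, so it remains Aug 19, 2008.
Add 1 month to Aug 19, 2008: Sep 19, 2008.
Sep 19, 2008 falls on a Friday. The rules make no weekend/holiday allowance, so it remains Sep 19, 2008.
The final due date is Sep 19, 2008.

Sep 19, 2008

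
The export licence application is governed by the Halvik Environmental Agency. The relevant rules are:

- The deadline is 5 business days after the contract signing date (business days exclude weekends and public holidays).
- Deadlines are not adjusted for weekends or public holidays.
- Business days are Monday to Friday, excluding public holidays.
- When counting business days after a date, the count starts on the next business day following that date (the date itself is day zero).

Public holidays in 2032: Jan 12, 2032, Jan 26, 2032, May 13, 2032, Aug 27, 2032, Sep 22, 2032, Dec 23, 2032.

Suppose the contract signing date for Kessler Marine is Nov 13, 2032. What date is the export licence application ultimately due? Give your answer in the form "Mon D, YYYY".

Starting the day after Nov 13, 2032 and counting 5 business days lands on Nov 19, 2032.
No adjustment is made for weekends or holidays, so Nov 19, 2032 stands.
Deadline: Nov 19, 2032.

Nov 19, 2032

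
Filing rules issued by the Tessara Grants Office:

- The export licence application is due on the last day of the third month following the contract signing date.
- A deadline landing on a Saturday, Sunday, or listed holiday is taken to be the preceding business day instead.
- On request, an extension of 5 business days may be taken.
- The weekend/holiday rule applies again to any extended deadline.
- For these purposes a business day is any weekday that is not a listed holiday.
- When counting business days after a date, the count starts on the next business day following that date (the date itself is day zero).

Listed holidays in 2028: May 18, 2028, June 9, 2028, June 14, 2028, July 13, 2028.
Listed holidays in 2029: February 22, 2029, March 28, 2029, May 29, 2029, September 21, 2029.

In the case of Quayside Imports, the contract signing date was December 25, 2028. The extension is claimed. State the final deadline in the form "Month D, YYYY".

3 months after December 25, 2028 falls in March 2029; the last day of that month is March 31, 2029.
Because March 31, 2029 is a Saturday, the deadline becomes March 30, 2029 (Friday).
Counting 5 further business days from March 30, 2029 reaches April 6, 2029.
April 6, 2029 is a Friday and not a listed holiday, so it stands.
So the filing is due April 6, 2029.

April 6, 2029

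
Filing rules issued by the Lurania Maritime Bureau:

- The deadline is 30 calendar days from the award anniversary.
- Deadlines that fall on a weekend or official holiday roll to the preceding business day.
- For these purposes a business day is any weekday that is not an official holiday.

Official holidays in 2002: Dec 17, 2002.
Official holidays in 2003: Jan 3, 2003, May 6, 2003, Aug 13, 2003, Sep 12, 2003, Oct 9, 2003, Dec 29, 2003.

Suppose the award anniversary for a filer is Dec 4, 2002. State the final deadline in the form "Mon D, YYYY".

Jan 2, 2003

Trigger date Dec 4, 2002 + 30 calendar days = Jan 3, 2003.
Because Jan 3, 2003 is a listed holiday, the deadline becomes Jan 2, 2003 (Thursday).
So the filing is due Jan 2, 2003.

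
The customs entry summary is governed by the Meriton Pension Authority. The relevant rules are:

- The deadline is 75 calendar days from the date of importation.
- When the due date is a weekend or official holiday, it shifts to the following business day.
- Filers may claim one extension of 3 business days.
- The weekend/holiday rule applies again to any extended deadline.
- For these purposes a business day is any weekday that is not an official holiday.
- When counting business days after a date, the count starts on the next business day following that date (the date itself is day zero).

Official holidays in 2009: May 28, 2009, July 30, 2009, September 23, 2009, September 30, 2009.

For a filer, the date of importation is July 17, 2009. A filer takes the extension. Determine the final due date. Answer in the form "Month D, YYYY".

October 6, 2009

From July 17, 2009, 75 calendar days later is September 30, 2009.
September 30, 2009 falls on a listed holiday. Rolling to the next business day gives October 1, 2009, a Thursday.
Applying the 3-business-day extension: 3 business days after October 1, 2009 is October 6, 2009.
October 6, 2009 falls on a Tuesday, which is a business day, so no adjustment is needed.
Final deadline: October 6, 2009.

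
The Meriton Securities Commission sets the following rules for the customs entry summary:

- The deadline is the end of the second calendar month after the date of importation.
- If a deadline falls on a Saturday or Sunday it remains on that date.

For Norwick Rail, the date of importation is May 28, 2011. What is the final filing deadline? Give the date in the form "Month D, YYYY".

2 months after May 28, 2011 is July 2011; that month ends on July 31, 2011.
July 31, 2011 falls on a Sunday. The rules make no weekend/holiday allowance, so it remains July 31, 2011.
The final due date is July 31, 2011.

July 31, 2011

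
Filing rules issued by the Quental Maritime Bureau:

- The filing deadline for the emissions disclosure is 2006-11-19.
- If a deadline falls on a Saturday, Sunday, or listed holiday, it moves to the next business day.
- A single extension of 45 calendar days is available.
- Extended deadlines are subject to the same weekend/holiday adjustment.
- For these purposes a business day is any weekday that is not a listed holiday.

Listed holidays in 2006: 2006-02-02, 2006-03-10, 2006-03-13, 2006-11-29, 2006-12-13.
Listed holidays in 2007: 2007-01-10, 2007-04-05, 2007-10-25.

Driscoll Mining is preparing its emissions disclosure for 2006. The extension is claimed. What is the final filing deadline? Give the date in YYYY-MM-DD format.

The stated deadline is 2006-11-19.
2006-11-19 falls on a Sunday. Rolling to the next business day gives 2006-11-20, a Monday.
The 45-calendar-day extension moves the deadline from 2006-11-20 to 2007-01-04.
2007-01-04 falls on a Thursday, which is a business day, so no adjustment is needed.
So the filing is due 2007-01-04.

2007-01-04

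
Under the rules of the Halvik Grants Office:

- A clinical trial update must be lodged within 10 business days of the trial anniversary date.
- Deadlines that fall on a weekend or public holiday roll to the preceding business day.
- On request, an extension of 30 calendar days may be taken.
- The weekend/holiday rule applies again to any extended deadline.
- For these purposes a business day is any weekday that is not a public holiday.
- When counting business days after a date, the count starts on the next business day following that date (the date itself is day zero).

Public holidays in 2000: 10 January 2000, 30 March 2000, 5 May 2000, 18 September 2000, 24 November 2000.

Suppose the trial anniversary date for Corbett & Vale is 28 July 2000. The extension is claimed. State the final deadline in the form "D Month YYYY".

10 business days after 28 July 2000, excluding weekends and holidays, is 11 August 2000.
11 August 2000 is a Friday and not a listed holiday, so it stands.
The 30-calendar-day extension moves the deadline from 11 August 2000 to 10 September 2000.
10 September 2000 is a Sunday; the preceding business day is 8 September 2000 (Friday).
Final deadline: 8 September 2000.

8 September 2000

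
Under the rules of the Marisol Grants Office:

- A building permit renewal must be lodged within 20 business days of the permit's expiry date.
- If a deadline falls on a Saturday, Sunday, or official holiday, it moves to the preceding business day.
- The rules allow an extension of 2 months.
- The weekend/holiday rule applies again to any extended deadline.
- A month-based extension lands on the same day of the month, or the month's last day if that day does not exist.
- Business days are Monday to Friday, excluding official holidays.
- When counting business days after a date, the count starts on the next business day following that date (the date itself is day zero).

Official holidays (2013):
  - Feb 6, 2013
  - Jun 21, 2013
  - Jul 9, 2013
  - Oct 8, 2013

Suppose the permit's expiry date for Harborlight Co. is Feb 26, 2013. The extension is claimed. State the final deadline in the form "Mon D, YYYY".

Counting 20 business days after Feb 26, 2013 (skipping weekends and listed holidays) reaches Mar 26, 2013.
Mar 26, 2013 (Tuesday) is already a business day.
Applying the 2 months extension: 2 months after Mar 26, 2013 is May 26, 2013.
Because May 26, 2013 is a Sunday, the deadline becomes May 24, 2013 (Friday).
The final due date is May 24, 2013.

May 24, 2013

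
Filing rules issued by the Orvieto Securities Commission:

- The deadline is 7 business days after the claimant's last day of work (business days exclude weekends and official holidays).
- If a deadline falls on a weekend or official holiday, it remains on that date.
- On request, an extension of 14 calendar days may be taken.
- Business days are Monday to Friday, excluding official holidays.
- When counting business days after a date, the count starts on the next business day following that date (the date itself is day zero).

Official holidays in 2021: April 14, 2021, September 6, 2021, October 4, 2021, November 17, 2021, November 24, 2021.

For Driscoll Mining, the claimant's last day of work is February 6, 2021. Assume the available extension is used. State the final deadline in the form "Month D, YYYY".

Starting the day after February 6, 2021 and counting 7 business days lands on February 16, 2021.
No adjustment is made for weekends or holidays, so February 16, 2021 stands.
Add the 14 calendar-day extension to February 16, 2021: March 2, 2021.
No adjustment is made for weekends or holidays, so March 2, 2021 stands.
Deadline: March 2, 2021.

March 2, 2021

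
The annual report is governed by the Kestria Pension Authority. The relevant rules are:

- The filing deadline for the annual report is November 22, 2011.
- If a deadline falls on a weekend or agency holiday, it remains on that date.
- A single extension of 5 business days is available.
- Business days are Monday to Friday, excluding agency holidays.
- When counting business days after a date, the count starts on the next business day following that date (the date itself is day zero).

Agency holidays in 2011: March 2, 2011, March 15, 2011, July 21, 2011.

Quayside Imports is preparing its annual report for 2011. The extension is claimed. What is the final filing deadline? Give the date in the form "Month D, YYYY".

The statutory due date is November 22, 2011.
November 22, 2011 falls on a Tuesday. The rules make no weekend/holiday allowance, so it remains November 22, 2011.
The 5-business-day extension runs from November 22, 2011 to November 29, 2011.
November 29, 2011 is a Tuesday; no weekend or holiday adjustment applies.
Deadline: November 29, 2011.

November 29, 2011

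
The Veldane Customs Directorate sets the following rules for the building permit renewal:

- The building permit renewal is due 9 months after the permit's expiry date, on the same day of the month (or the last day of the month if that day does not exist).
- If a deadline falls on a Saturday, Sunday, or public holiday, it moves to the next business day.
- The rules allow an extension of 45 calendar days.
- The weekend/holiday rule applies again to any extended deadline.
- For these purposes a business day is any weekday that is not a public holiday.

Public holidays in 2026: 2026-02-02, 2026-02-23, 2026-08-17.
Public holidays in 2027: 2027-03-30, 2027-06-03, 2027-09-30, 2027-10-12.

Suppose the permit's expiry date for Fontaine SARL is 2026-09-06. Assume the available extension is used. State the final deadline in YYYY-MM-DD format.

2027-07-22

Moving 9 months forward from 2026-09-06 on the corresponding day gives 2027-06-06.
2027-06-06 falls on a Sunday. Rolling to the next business day gives 2027-06-07, a Monday.
The 45-calendar-day extension moves the deadline from 2027-06-07 to 2027-07-22.
2027-07-22 (Thursday) is already a business day.
The final due date is 2027-07-22.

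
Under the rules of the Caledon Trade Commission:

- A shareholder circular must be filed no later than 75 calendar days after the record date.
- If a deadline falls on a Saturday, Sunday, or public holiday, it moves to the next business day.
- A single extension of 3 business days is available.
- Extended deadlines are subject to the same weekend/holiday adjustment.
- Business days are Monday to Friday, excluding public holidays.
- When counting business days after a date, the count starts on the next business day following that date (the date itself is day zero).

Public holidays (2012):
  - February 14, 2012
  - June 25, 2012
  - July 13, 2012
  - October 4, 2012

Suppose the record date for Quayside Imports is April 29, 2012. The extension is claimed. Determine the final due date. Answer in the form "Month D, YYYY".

July 19, 2012

75 calendar days after April 29, 2012 is July 13, 2012.
July 13, 2012 falls on a listed holiday. Rolling to the next business day gives July 16, 2012, a Monday.
Counting 3 further business days from July 16, 2012 reaches July 19, 2012.
July 19, 2012 falls on a Thursday, which is a business day, so no adjustment is needed.
So the filing is due July 19, 2012.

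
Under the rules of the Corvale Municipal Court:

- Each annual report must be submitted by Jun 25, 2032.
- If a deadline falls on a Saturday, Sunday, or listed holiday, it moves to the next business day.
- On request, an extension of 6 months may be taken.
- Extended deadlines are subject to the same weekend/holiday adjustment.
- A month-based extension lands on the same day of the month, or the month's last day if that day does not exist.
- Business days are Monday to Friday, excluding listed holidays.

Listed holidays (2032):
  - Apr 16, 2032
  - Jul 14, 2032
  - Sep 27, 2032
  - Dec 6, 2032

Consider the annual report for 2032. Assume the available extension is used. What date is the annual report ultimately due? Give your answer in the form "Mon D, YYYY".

Start from the fixed due date, Jun 25, 2032.
Jun 25, 2032 falls on a Friday, which is a business day, so no adjustment is needed.
Add 6 months to Jun 25, 2032: Dec 25, 2032.
Because Dec 25, 2032 is a Saturday, the deadline becomes Dec 27, 2032 (Monday).
Deadline: Dec 27, 2032.

Dec 27, 2032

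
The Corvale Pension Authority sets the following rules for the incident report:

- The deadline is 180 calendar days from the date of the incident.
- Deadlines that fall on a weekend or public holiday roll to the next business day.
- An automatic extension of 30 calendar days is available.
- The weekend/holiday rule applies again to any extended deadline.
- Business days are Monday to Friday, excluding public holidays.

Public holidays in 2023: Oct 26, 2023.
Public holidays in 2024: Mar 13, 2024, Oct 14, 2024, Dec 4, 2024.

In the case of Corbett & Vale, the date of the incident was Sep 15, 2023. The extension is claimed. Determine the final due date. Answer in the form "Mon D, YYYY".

Apr 15, 2024

180 calendar days after Sep 15, 2023 is Mar 13, 2024.
Mar 13, 2024 is a listed holiday; the next business day is Mar 14, 2024 (Thursday).
The 30-calendar-day extension moves the deadline from Mar 14, 2024 to Apr 13, 2024.
Apr 13, 2024 falls on a Saturday. Rolling to the next business day gives Apr 15, 2024, a Monday.
Deadline: Apr 15, 2024.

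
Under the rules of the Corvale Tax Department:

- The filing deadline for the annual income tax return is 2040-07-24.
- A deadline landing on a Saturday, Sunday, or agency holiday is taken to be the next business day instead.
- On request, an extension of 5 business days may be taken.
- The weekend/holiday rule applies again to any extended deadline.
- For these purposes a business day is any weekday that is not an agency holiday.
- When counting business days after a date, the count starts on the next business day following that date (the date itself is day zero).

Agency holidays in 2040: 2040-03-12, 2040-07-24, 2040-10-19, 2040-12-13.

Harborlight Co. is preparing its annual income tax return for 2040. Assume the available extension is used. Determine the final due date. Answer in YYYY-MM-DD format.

The stated deadline is 2040-07-24.
2040-07-24 falls on a listed holiday. Rolling to the next business day gives 2040-07-25, a Wednesday.
Counting 5 further business days from 2040-07-25 reaches 2040-08-01.
2040-08-01 is a Wednesday and not a listed holiday, so it stands.
So the filing is due 2040-08-01.

2040-08-01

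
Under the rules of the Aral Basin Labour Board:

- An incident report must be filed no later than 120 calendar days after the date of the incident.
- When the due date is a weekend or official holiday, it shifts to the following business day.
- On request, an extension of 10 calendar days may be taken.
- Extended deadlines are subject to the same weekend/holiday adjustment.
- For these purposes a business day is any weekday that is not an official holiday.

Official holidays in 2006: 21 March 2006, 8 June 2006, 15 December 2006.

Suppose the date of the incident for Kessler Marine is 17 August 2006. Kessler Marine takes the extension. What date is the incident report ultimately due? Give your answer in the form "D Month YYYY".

28 December 2006

Adding 120 calendar days to 17 August 2006 gives 15 December 2006.
15 December 2006 is a listed holiday; the next business day is 18 December 2006 (Monday).
With the 10-day extension, 18 December 2006 becomes 28 December 2006.
28 December 2006 (Thursday) is already a business day.
Final deadline: 28 December 2006.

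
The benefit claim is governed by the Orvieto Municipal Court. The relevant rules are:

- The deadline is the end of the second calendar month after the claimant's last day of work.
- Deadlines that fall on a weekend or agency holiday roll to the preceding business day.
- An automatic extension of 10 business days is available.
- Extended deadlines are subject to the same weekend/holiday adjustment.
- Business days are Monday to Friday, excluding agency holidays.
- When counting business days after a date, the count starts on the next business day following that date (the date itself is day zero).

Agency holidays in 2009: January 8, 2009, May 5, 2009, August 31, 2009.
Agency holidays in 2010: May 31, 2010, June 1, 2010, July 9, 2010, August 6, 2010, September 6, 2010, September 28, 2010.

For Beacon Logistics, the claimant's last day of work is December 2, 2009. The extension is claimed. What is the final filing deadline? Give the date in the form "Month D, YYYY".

2 months after December 2, 2009 is February 2010; that month ends on February 28, 2010.
February 28, 2010 is a Sunday, so it moves to the preceding business day, February 26, 2010 (Friday).
Applying the 10-business-day extension: 10 business days after February 26, 2010 is March 12, 2010.
March 12, 2010 (Friday) is already a business day.
Final deadline: March 12, 2010.

March 12, 2010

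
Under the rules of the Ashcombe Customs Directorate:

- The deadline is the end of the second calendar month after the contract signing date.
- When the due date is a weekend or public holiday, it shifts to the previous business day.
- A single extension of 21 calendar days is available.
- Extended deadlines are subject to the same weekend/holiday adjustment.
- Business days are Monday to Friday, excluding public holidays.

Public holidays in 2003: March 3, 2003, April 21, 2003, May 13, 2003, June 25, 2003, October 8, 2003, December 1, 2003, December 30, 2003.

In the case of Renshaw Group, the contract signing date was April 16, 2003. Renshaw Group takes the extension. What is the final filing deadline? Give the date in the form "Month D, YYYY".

2 months after April 16, 2003 falls in June 2003; the last day of that month is June 30, 2003.
June 30, 2003 is a Monday and not a listed holiday, so it stands.
The 21-calendar-day extension moves the deadline from June 30, 2003 to July 21, 2003.
Since July 21, 2003 is a Monday and not a holiday, the date is unchanged.
So the filing is due July 21, 2003.

July 21, 2003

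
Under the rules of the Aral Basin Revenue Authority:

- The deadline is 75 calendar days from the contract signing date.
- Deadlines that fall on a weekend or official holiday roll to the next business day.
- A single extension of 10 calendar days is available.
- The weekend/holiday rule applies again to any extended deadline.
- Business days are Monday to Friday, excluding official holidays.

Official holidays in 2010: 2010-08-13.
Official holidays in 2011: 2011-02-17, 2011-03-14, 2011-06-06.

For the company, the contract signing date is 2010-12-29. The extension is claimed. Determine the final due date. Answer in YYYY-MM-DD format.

Trigger date 2010-12-29 + 75 calendar days = 2011-03-14.
2011-03-14 is a listed holiday; the next business day is 2011-03-15 (Tuesday).
Applying the 10-calendar-day extension: 2011-03-15 + 10 days = 2011-03-25.
2011-03-25 falls on a Friday, which is a business day, so no adjustment is needed.
The final due date is 2011-03-25.

2011-03-25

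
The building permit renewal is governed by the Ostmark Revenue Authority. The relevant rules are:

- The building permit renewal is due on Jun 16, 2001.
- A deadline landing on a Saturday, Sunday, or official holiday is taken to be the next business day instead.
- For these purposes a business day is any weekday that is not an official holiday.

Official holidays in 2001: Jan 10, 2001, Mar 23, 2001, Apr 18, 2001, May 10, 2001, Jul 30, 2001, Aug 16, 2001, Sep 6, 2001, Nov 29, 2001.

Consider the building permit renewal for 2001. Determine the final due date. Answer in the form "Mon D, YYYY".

Jun 18, 2001

The statutory due date is Jun 16, 2001.
Jun 16, 2001 is a Saturday, so it moves to the next business day, Jun 18, 2001 (Monday).
Final deadline: Jun 18, 2001.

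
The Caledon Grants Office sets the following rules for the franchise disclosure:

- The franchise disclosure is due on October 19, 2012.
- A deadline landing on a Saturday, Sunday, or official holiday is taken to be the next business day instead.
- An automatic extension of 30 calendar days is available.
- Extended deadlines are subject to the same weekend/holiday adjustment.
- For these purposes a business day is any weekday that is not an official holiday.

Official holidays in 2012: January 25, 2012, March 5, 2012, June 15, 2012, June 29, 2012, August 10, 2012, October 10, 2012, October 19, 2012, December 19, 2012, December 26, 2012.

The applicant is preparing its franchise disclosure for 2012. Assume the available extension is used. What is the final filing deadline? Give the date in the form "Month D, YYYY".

The statutory due date is October 19, 2012.
October 19, 2012 falls on a listed holiday. Rolling to the next business day gives October 22, 2012, a Monday.
With the 30-day extension, October 22, 2012 becomes November 21, 2012.
Since November 21, 2012 is a Wednesday and not a holiday, the date is unchanged.
Deadline: November 21, 2012.

November 21, 2012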